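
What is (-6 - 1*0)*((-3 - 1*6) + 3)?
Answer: 36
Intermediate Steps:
(-6 - 1*0)*((-3 - 1*6) + 3) = (-6 + 0)*((-3 - 6) + 3) = -6*(-9 + 3) = -6*(-6) = 36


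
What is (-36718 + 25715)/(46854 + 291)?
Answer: -11003/47145 ≈ -0.23339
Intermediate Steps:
(-36718 + 25715)/(46854 + 291) = -11003/47145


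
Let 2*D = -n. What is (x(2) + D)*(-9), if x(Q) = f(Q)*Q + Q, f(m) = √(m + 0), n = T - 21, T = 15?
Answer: -45 - 18*√2 ≈ -70.456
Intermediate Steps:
n = -6 (n = 15 - 21 = -6)
f(m) = √m
D = 3 (D = (-1*(-6))/2 = (½)*6 = 3)
x(Q) = Q + Q^(3/2) (x(Q) = √Q*Q + Q = Q^(3/2) + Q = Q + Q^(3/2))
(x(2) + D)*(-9) = ((2 + 2^(3/2)) + 3)*(-9) = ((2 + 2*√2) + 3)*(-9) = (5 + 2*√2)*(-9) = -45 - 18*√2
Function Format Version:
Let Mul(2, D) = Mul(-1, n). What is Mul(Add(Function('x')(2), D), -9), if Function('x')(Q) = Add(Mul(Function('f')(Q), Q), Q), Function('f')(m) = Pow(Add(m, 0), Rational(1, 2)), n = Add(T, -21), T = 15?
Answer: Add(-45, Mul(-18, Pow(2, Rational(1, 2)))) ≈ -70.456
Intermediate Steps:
n = -6 (n = Add(15, -21) = -6)
Function('f')(m) = Pow(m, Rational(1, 2))
D = 3 (D = Mul(Rational(1, 2), Mul(-1, -6)) = Mul(Rational(1, 2), 6) = 3)
Function('x')(Q) = Add(Q, Pow(Q, Rational(3, 2))) (Function('x')(Q) = Add(Mul(Pow(Q, Rational(1, 2)), Q), Q) = Add(Pow(Q, Rational(3, 2)), Q) = Add(Q, Pow(Q, Rational(3, 2))))
Mul(Add(Function('x')(2), D), -9) = Mul(Add(Add(2, Pow(2, Rational(3, 2))), 3), -9) = Mul(Add(Add(2, Mul(2, Pow(2, Rational(1, 2)))), 3), -9) = Mul(Add(5, Mul(2, Pow(2, Rational(1, 2)))), -9) = Add(-45, Mul(-18, Pow(2, Rational(1, 2))))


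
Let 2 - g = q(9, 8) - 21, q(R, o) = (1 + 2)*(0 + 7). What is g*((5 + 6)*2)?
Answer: 44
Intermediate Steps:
q(R, o) = 21 (q(R, o) = 3*7 = 21)
g = 2 (g = 2 - (21 - 21) = 2 - 1*0 = 2 + 0 = 2)
g*((5 + 6)*2) = 2*((5 + 6)*2) = 2*(11*2) = 2*22 = 44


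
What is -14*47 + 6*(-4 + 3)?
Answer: -664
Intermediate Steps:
-14*47 + 6*(-4 + 3) = -658 + 6*(-1) = -658 - 6 = -664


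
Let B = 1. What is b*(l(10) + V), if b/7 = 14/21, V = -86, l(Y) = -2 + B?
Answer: -406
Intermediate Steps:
l(Y) = -1 (l(Y) = -2 + 1 = -1)
b = 14/3 (b = 7*(14/21) = 7*(14*(1/21)) = 7*(2/3) = 14/3 ≈ 4.6667)
b*(l(10) + V) = 14*(-1 - 86)/3 = (14/3)*(-87) = -406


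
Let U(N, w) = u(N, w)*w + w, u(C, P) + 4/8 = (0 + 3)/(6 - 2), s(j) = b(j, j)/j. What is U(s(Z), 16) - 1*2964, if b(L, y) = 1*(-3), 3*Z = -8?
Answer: -2944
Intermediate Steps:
Z = -8/3 (Z = (⅓)*(-8) = -8/3 ≈ -2.6667)
b(L, y) = -3
s(j) = -3/j
u(C, P) = ¼ (u(C, P) = -½ + (0 + 3)/(6 - 2) = -½ + 3/4 = -½ + 3*(¼) = -½ + ¾ = ¼)
U(N, w) = 5*w/4 (U(N, w) = w/4 + w = 5*w/4)
U(s(Z), 16) - 1*2964 = (5/4)*16 - 1*2964 = 20 - 2964 = -2944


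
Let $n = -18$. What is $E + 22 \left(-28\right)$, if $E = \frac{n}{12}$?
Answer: $- \frac{1235}{2} \approx -617.5$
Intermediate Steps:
$E = - \frac{3}{2}$ ($E = - \frac{18}{12} = \left(-18\right) \frac{1}{12} = - \frac{3}{2} \approx -1.5$)
$E + 22 \left(-28\right) = - \frac{3}{2} + 22 \left(-28\right) = - \frac{3}{2} - 616 = - \frac{1235}{2}$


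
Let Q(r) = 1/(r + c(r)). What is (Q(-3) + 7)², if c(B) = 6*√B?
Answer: 4*(-1223*I + 420*√3)/(9*(-11*I + 4*√3)) ≈ 48.634 - 1.239*I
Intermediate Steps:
Q(r) = 1/(r + 6*√r)
(Q(-3) + 7)² = (1/(-3 + 6*√(-3)) + 7)² = (1/(-3 + 6*(I*√3)) + 7)² = (1/(-3 + 6*I*√3) + 7)² = (7 + 1/(-3 + 6*I*√3))²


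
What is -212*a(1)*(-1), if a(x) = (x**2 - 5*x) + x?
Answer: -636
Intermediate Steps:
a(x) = x**2 - 4*x
-212*a(1)*(-1) = -212*1*(-4 + 1)*(-1) = -212*1*(-3)*(-1) = -(-636)*(-1) = -212*3 = -636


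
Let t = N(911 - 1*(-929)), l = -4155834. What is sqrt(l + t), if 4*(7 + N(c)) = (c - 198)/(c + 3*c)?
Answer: I*sqrt(14070015100770)/1840 ≈ 2038.6*I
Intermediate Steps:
N(c) = -7 + (-198 + c)/(16*c) (N(c) = -7 + ((c - 198)/(c + 3*c))/4 = -7 + ((-198 + c)/((4*c)))/4 = -7 + ((-198 + c)*(1/(4*c)))/4 = -7 + ((-198 + c)/(4*c))/4 = -7 + (-198 + c)/(16*c))
t = -102219/14720 (t = 3*(-66 - 37*(911 - 1*(-929)))/(16*(911 - 1*(-929))) = 3*(-66 - 37*(911 + 929))/(16*(911 + 929)) = (3/16)*(-66 - 37*1840)/1840 = (3/16)*(1/1840)*(-66 - 68080) = (3/16)*(1/1840)*(-68146) = -102219/14720 ≈ -6.9442)
sqrt(l + t) = sqrt(-4155834 - 102219/14720) = sqrt(-61173978699/14720) = I*sqrt(14070015100770)/1840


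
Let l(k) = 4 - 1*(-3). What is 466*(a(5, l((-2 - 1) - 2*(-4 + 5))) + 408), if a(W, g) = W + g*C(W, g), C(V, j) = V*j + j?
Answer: 329462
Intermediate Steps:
C(V, j) = j + V*j
l(k) = 7 (l(k) = 4 + 3 = 7)
a(W, g) = W + g**2*(1 + W) (a(W, g) = W + g*(g*(1 + W)) = W + g**2*(1 + W))
466*(a(5, l((-2 - 1) - 2*(-4 + 5))) + 408) = 466*((5 + 7**2*(1 + 5)) + 408) = 466*((5 + 49*6) + 408) = 466*((5 + 294) + 408) = 466*(299 + 408) = 466*707 = 329462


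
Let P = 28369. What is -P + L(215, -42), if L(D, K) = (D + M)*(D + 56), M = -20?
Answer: 24476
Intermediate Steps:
L(D, K) = (-20 + D)*(56 + D) (L(D, K) = (D - 20)*(D + 56) = (-20 + D)*(56 + D))
-P + L(215, -42) = -1*28369 + (-1120 + 215² + 36*215) = -28369 + (-1120 + 46225 + 7740) = -28369 + 52845 = 24476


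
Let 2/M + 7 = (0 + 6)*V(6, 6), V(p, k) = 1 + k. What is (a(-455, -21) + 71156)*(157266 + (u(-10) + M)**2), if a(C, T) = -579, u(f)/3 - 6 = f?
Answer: 13609050536198/1225 ≈ 1.1109e+10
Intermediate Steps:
u(f) = 18 + 3*f
M = 2/35 (M = 2/(-7 + (0 + 6)*(1 + 6)) = 2/(-7 + 6*7) = 2/(-7 + 42) = 2/35 ≈ 0.057143)
(a(-455, -21) + 71156)*(157266 + (u(-10) + M)**2) = (-579 + 71156)*(157266 + ((18 + 3*(-10)) + 2/35)**2) = 70577*(157266 + ((18 - 30) + 2/35)**2) = 70577*(157266 + (-12 + 2/35)**2) = 70577*(157266 + (-418/35)**2) = 70577*(157266 + 174724/1225) = 70577*(192825574/1225) = 13609050536198/1225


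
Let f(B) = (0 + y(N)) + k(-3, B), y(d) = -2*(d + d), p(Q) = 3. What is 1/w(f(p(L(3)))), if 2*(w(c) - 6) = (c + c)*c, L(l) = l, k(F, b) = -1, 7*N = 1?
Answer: 49/415 ≈ 0.11807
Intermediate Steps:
N = 1/7 (N = (1/7)*1 = 1/7 ≈ 0.14286)
y(d) = -4*d
f(B) = -11/7 (f(B) = (0 - 4*1/7) - 1 = (0 - 4/7) - 1 = -4/7 - 1 = -11/7)
w(c) = 6 + c**2 (w(c) = 6 + ((c + c)*c)/2 = 6 + ((2*c)*c)/2 = 6 + (2*c**2)/2 = 6 + c**2)
1/w(f(p(L(3)))) = 1/(6 + (-11/7)**2) = 1/(6 + 121/49) = 1/(415/49) = 49/415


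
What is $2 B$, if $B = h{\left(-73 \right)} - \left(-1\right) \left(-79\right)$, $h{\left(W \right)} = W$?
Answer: $-304$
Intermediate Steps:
$B = -152$ ($B = -73 - \left(-1\right) \left(-79\right) = -73 - 79 = -152$)
$2 B = 2 \left(-152\right) = -304$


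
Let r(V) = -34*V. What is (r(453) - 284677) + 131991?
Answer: -168088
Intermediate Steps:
(r(453) - 284677) + 131991 = (-34*453 - 284677) + 131991 = (-15402 - 284677) + 131991 = -300079 + 131991 = -168088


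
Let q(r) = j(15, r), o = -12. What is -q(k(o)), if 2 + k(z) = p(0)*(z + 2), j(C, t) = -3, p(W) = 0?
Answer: 3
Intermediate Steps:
k(z) = -2 (k(z) = -2 + 0*(z + 2) = -2 + 0*(2 + z) = -2 + 0 = -2)
q(r) = -3
-q(k(o)) = -1*(-3) = 3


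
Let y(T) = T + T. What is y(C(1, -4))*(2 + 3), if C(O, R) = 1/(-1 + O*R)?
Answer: -2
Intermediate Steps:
y(T) = 2*T
y(C(1, -4))*(2 + 3) = (2/(-1 + 1*(-4)))*(2 + 3) = (2/(-1 - 4))*5 = (2/(-5))*5 = (2*(-⅕))*5 = -⅖*5 = -2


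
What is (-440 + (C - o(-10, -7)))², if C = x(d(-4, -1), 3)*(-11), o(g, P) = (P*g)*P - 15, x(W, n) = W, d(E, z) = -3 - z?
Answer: 7569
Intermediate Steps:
o(g, P) = -15 + g*P² (o(g, P) = g*P² - 15 = -15 + g*P²)
C = 22 (C = (-3 - 1*(-1))*(-11) = (-3 + 1)*(-11) = -2*(-11) = 22)
(-440 + (C - o(-10, -7)))² = (-440 + (22 - (-15 - 10*(-7)²)))² = (-440 + (22 - (-15 - 10*49)))² = (-440 + (22 - (-15 - 490)))² = (-440 + (22 - 1*(-505)))² = (-440 + (22 + 505))² = (-440 + 527)² = 87² = 7569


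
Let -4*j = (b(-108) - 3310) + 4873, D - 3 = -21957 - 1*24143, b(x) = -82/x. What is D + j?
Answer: -10041395/216 ≈ -46488.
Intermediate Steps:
D = -46097 (D = 3 + (-21957 - 1*24143) = 3 + (-21957 - 24143) = 3 - 46100 = -46097)
j = -84443/216 (j = -((-82/(-108) - 3310) + 4873)/4 = -((-82*(-1/108) - 3310) + 4873)/4 = -((41/54 - 3310) + 4873)/4 = -(-178699/54 + 4873)/4 = -¼*84443/54 = -84443/216 ≈ -390.94)
D + j = -46097 - 84443/216 = -10041395/216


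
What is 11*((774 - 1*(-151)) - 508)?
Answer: 4587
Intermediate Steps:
11*((774 - 1*(-151)) - 508) = 11*((774 + 151) - 508) = 11*(925 - 508) = 11*417 = 4587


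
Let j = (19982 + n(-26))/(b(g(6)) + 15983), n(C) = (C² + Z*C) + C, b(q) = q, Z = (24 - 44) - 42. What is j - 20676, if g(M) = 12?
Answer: -330690376/15995 ≈ -20675.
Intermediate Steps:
Z = -62 (Z = -20 - 42 = -62)
n(C) = C² - 61*C (n(C) = (C² - 62*C) + C = C² - 61*C)
j = 22244/15995 (j = (19982 - 26*(-61 - 26))/(12 + 15983) = (19982 - 26*(-87))/15995 = (19982 + 2262)*(1/15995) = 22244*(1/15995) = 22244/15995 ≈ 1.3907)
j - 20676 = 22244/15995 - 20676 = -330690376/15995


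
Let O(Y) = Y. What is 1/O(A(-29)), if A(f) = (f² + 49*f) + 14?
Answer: -1/566 ≈ -0.0017668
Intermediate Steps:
A(f) = 14 + f² + 49*f
1/O(A(-29)) = 1/(14 + (-29)² + 49*(-29)) = 1/(14 + 841 - 1421) = 1/(-566) = -1/566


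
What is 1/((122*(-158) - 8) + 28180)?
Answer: 1/8896 ≈ 0.00011241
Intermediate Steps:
1/((122*(-158) - 8) + 28180) = 1/((-19276 - 8) + 28180) = 1/(-19284 + 28180) = 1/8896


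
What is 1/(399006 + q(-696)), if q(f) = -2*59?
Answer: 1/398888 ≈ 2.5070e-6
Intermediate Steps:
q(f) = -118
1/(399006 + q(-696)) = 1/(399006 - 118) = 1/398888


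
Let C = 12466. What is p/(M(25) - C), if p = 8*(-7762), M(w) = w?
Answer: 62096/12441 ≈ 4.9912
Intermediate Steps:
p = -62096
p/(M(25) - C) = -62096/(25 - 1*12466) = -62096/(25 - 12466) = -62096/(-12441) = -62096*(-1/12441) = 62096/12441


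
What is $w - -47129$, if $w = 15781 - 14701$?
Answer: $48209$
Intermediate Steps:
$w = 1080$
$w - -47129 = 1080 - -47129 = 1080 + 47129 = 48209$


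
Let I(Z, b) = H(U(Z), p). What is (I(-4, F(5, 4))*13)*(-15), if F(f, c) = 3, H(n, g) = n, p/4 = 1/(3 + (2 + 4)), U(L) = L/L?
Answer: -195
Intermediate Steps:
U(L) = 1
p = 4/9 (p = 4/(3 + (2 + 4)) = 4/(3 + 6) = 4/9 ≈ 0.44444)
I(Z, b) = 1
(I(-4, F(5, 4))*13)*(-15) = (1*13)*(-15) = 13*(-15) = -195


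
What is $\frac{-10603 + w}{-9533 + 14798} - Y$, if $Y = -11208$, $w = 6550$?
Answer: $\frac{19668689}{1755} \approx 11207.0$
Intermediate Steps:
$\frac{-10603 + w}{-9533 + 14798} - Y = \frac{-10603 + 6550}{-9533 + 14798} - -11208 = - \frac{4053}{5265} + 11208 = \left(-4053\right) \frac{1}{5265} + 11208 = - \frac{1351}{1755} + 11208 = \frac{19668689}{1755}$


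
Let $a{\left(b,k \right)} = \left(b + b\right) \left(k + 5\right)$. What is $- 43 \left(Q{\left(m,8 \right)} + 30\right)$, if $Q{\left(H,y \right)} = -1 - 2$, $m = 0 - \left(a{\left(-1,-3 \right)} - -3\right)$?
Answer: $-1161$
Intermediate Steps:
$a{\left(b,k \right)} = 2 b \left(5 + k\right)$
$m = 1$ ($m = 0 - \left(2 \left(-1\right) \left(5 - 3\right) - -3\right) = 0 - \left(2 \left(-1\right) 2 + 3\right) = 0 - \left(-4 + 3\right) = 0 - -1 = 0 + 1 = 1$)
$Q{\left(H,y \right)} = -3$
$- 43 \left(Q{\left(m,8 \right)} + 30\right) = - 43 \left(-3 + 30\right) = \left(-43\right) 27 = -1161$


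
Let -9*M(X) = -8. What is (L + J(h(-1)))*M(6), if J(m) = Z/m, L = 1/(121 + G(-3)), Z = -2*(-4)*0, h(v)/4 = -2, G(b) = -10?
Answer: 8/999 ≈ 0.0080080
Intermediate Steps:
h(v) = -8 (h(v) = 4*(-2) = -8)
M(X) = 8/9 (M(X) = -⅑*(-8) = 8/9)
Z = 0 (Z = 8*0 = 0)
L = 1/111 (L = 1/(121 - 10) = 1/111 ≈ 0.0090090)
J(m) = 0 (J(m) = 0/m = 0)
(L + J(h(-1)))*M(6) = (1/111 + 0)*(8/9) = (1/111)*(8/9) = 8/999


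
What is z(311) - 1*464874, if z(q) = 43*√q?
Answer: -464874 + 43*√311 ≈ -4.6412e+5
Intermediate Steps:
z(311) - 1*464874 = 43*√311 - 1*464874 = 43*√311 - 464874 = -464874 + 43*√311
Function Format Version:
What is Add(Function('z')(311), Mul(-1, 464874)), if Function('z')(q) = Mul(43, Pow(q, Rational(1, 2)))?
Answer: Add(-464874, Mul(43, Pow(311, Rational(1, 2)))) ≈ -4.6412e+5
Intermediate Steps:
Add(Function('z')(311), Mul(-1, 464874)) = Add(Mul(43, Pow(311, Rational(1, 2))), Mul(-1, 464874)) = Add(Mul(43, Pow(311, Rational(1, 2))), -464874) = Add(-464874, Mul(43, Pow(311, Rational(1, 2))))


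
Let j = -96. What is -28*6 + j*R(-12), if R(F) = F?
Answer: 984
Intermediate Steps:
-28*6 + j*R(-12) = -28*6 - 96*(-12) = -168 + 1152 = 984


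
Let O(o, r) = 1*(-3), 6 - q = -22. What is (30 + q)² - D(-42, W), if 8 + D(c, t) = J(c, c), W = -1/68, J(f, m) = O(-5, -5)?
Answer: 3375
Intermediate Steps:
q = 28 (q = 6 - 1*(-22) = 6 + 22 = 28)
O(o, r) = -3
J(f, m) = -3
W = -1/68 (W = -1*1/68 = -1/68 ≈ -0.014706)
D(c, t) = -11 (D(c, t) = -8 - 3 = -11)
(30 + q)² - D(-42, W) = (30 + 28)² - 1*(-11) = 58² + 11 = 3364 + 11 = 3375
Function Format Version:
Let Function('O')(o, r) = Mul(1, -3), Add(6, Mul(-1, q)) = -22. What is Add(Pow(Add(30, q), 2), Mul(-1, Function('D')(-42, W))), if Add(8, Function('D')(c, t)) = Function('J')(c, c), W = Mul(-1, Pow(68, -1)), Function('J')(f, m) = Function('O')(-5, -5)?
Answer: 3375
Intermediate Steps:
q = 28 (q = Add(6, Mul(-1, -22)) = Add(6, 22) = 28)
Function('O')(o, r) = -3
Function('J')(f, m) = -3
W = Rational(-1, 68) (W = Mul(-1, Rational(1, 68)) = Rational(-1, 68) ≈ -0.014706)
Function('D')(c, t) = -11 (Function('D')(c, t) = Add(-8, -3) = -11)
Add(Pow(Add(30, q), 2), Mul(-1, Function('D')(-42, W))) = Add(Pow(Add(30, 28), 2), Mul(-1, -11)) = Add(Pow(58, 2), 11) = Add(3364, 11) = 3375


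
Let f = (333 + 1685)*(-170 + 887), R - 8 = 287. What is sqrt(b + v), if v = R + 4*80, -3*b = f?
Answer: I*sqrt(481687) ≈ 694.04*I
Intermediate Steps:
R = 295 (R = 8 + 287 = 295)
f = 1446906 (f = 2018*717 = 1446906)
b = -482302 (b = -1/3*1446906 = -482302)
v = 615 (v = 295 + 4*80 = 295 + 320 = 615)
sqrt(b + v) = sqrt(-482302 + 615) = sqrt(-481687) = I*sqrt(481687)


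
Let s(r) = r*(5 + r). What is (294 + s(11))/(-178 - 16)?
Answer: -235/97 ≈ -2.4227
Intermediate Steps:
(294 + s(11))/(-178 - 16) = (294 + 11*(5 + 11))/(-178 - 16) = (294 + 11*16)/(-194) = (294 + 176)*(-1/194) = 470*(-1/194) = -235/97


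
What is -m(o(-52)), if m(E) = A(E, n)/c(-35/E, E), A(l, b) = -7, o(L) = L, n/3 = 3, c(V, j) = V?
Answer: 52/5 ≈ 10.400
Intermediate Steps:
n = 9 (n = 3*3 = 9)
m(E) = E/5 (m(E) = -7*(-E/35) = -(-1)*E/5 = E/5)
-m(o(-52)) = -(-52)/5 = -1*(-52/5) = 52/5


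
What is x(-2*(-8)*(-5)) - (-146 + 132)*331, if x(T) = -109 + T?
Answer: 4445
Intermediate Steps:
x(-2*(-8)*(-5)) - (-146 + 132)*331 = (-109 - 2*(-8)*(-5)) - (-146 + 132)*331 = (-109 + 16*(-5)) - (-14)*331 = (-109 - 80) - 1*(-4634) = -189 + 4634 = 4445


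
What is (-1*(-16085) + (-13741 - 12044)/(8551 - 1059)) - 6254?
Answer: 73628067/7492 ≈ 9827.6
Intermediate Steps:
(-1*(-16085) + (-13741 - 12044)/(8551 - 1059)) - 6254 = (16085 - 25785/7492) - 6254 = 120483035/7492 - 6254 = 73628067/7492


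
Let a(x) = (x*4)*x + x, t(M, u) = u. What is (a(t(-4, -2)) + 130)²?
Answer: 20736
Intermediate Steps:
a(x) = x + 4*x² (a(x) = (4*x)*x + x = 4*x² + x = x + 4*x²)
(a(t(-4, -2)) + 130)² = (-2*(1 + 4*(-2)) + 130)² = (-2*(1 - 8) + 130)² = (-2*(-7) + 130)² = (14 + 130)² = 144² = 20736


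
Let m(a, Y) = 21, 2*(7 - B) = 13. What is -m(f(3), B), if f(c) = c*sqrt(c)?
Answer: -21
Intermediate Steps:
B = 1/2 (B = 7 - 1/2*13 = 7 - 13/2 = 1/2 ≈ 0.50000)
f(c) = c**(3/2)
-m(f(3), B) = -1*21 = -21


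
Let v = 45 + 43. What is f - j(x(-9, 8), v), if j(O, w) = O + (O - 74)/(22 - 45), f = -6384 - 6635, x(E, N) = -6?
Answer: -299379/23 ≈ -13016.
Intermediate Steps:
v = 88
f = -13019
j(O, w) = 74/23 + 22*O/23 (j(O, w) = O + (-74 + O)/(-23) = O + (-74 + O)*(-1/23) = O + (74/23 - O/23) = 74/23 + 22*O/23)
f - j(x(-9, 8), v) = -13019 - (74/23 + (22/23)*(-6)) = -13019 - (74/23 - 132/23) = -13019 - 1*(-58/23) = -13019 + 58/23 = -299379/23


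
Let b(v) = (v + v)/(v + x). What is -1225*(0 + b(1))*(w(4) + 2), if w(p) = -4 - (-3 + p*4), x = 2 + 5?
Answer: 18375/4 ≈ 4593.8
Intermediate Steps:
x = 7
w(p) = -1 - 4*p (w(p) = -4 - (-3 + 4*p) = -4 + (3 - 4*p) = -1 - 4*p)
b(v) = 2*v/(7 + v) (b(v) = (v + v)/(v + 7) = (2*v)/(7 + v) = 2*v/(7 + v))
-1225*(0 + b(1))*(w(4) + 2) = -1225*(0 + 2*1/(7 + 1))*((-1 - 4*4) + 2) = -1225*(0 + 2*1/8)*((-1 - 16) + 2) = -1225*(0 + 2*1*(1/8))*(-17 + 2) = -1225*(0 + 1/4)*(-15) = -1225*(-15)/4 = -1225*(-15/4) = 18375/4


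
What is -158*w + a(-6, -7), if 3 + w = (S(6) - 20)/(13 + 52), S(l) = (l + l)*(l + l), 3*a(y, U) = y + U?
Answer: 32809/195 ≈ 168.25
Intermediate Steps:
a(y, U) = U/3 + y/3 (a(y, U) = (y + U)/3 = (U + y)/3 = U/3 + y/3)
S(l) = 4*l**2 (S(l) = (2*l)*(2*l) = 4*l**2)
w = -71/65 (w = -3 + (4*6**2 - 20)/(13 + 52) = -3 + (4*36 - 20)/65 = -3 + (144 - 20)*(1/65) = -3 + 124*(1/65) = -3 + 124/65 = -71/65 ≈ -1.0923)
-158*w + a(-6, -7) = -158*(-71/65) + ((1/3)*(-7) + (1/3)*(-6)) = 11218/65 + (-7/3 - 2) = 11218/65 - 13/3 = 32809/195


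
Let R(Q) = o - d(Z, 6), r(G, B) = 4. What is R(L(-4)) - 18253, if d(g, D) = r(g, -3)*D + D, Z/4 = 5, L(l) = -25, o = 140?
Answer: -18143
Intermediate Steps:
Z = 20 (Z = 4*5 = 20)
d(g, D) = 5*D (d(g, D) = 4*D + D = 5*D)
R(Q) = 110 (R(Q) = 140 - 5*6 = 140 - 1*30 = 140 - 30 = 110)
R(L(-4)) - 18253 = 110 - 18253 = -18143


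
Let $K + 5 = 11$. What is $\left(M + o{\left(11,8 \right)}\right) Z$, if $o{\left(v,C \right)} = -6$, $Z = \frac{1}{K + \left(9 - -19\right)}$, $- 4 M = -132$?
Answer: $\frac{27}{34} \approx 0.79412$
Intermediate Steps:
$K = 6$ ($K = -5 + 11 = 6$)
$M = 33$ ($M = \left(- \frac{1}{4}\right) \left(-132\right) = 33$)
$Z = \frac{1}{34}$ ($Z = \frac{1}{6 + \left(9 - -19\right)} = \frac{1}{6 + \left(9 + 19\right)} = \frac{1}{6 + 28} = \frac{1}{34} \approx 0.029412$)
$\left(M + o{\left(11,8 \right)}\right) Z = \left(33 - 6\right) \frac{1}{34} = 27 \cdot \frac{1}{34} = \frac{27}{34}$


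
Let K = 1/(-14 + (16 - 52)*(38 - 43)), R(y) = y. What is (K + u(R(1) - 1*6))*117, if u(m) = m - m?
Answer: 117/166 ≈ 0.70482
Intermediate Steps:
K = 1/166 (K = 1/(-14 - 36*(-5)) = 1/(-14 + 180) = 1/166 ≈ 0.0060241)
u(m) = 0
(K + u(R(1) - 1*6))*117 = (1/166 + 0)*117 = (1/166)*117 = 117/166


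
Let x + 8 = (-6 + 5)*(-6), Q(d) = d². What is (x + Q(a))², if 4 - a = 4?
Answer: 4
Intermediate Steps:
a = 0 (a = 4 - 1*4 = 4 - 4 = 0)
x = -2 (x = -8 + (-6 + 5)*(-6) = -8 - 1*(-6) = -8 + 6 = -2)
(x + Q(a))² = (-2 + 0²)² = (-2 + 0)² = (-2)² = 4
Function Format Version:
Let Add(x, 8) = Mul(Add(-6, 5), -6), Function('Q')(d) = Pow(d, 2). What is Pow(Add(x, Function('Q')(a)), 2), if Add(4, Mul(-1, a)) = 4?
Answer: 4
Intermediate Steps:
a = 0 (a = Add(4, Mul(-1, 4)) = Add(4, -4) = 0)
x = -2 (x = Add(-8, Mul(Add(-6, 5), -6)) = Add(-8, Mul(-1, -6)) = Add(-8, 6) = -2)
Pow(Add(x, Function('Q')(a)), 2) = Pow(Add(-2, Pow(0, 2)), 2) = Pow(Add(-2, 0), 2) = Pow(-2, 2) = 4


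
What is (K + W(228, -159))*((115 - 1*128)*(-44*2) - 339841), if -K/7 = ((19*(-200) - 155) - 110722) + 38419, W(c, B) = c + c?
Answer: -180952936614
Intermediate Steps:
W(c, B) = 2*c
K = 533806 (K = -7*(((19*(-200) - 155) - 110722) + 38419) = -7*(((-3800 - 155) - 110722) + 38419) = -7*((-3955 - 110722) + 38419) = -7*(-114677 + 38419) = -7*(-76258) = 533806)
(K + W(228, -159))*((115 - 1*128)*(-44*2) - 339841) = (533806 + 2*228)*((115 - 1*128)*(-44*2) - 339841) = (533806 + 456)*((115 - 128)*(-88) - 339841) = 534262*(-13*(-88) - 339841) = 534262*(1144 - 339841) = 534262*(-338697) = -180952936614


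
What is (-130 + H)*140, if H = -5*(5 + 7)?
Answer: -26600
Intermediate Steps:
H = -60 (H = -5*12 = -60)
(-130 + H)*140 = (-130 - 60)*140 = -190*140 = -26600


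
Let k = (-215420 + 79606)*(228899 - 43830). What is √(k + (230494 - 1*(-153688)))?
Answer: 6*I*√698182694 ≈ 1.5854e+5*I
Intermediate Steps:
k = -25134961166 (k = -135814*185069 = -25134961166)
√(k + (230494 - 1*(-153688))) = √(-25134961166 + (230494 - 1*(-153688))) = √(-25134961166 + (230494 + 153688)) = √(-25134961166 + 384182) = √(-25134576984) = 6*I*√698182694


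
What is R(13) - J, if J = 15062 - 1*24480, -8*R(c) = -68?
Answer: 18853/2 ≈ 9426.5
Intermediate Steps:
R(c) = 17/2 (R(c) = -⅛*(-68) = 17/2)
J = -9418 (J = 15062 - 24480 = -9418)
R(13) - J = 17/2 - 1*(-9418) = 17/2 + 9418 = 18853/2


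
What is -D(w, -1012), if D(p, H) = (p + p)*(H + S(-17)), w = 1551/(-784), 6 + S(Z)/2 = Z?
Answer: -820479/196 ≈ -4186.1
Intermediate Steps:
S(Z) = -12 + 2*Z
w = -1551/784 (w = 1551*(-1/784) = -1551/784 ≈ -1.9783)
D(p, H) = 2*p*(-46 + H) (D(p, H) = (p + p)*(H + (-12 + 2*(-17))) = (2*p)*(H + (-12 - 34)) = (2*p)*(H - 46) = (2*p)*(-46 + H) = 2*p*(-46 + H))
-D(w, -1012) = -2*(-1551)*(-46 - 1012)/784 = -2*(-1551)*(-1058)/784 = -1*820479/196 = -820479/196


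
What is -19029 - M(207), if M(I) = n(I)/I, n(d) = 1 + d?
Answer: -3939211/207 ≈ -19030.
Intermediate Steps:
M(I) = (1 + I)/I
-19029 - M(207) = -19029 - (1 + 207)/207 = -19029 - 208/207 = -3939211/207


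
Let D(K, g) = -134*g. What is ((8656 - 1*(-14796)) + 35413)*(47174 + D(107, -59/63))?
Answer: 175409929820/63 ≈ 2.7843e+9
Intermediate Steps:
((8656 - 1*(-14796)) + 35413)*(47174 + D(107, -59/63)) = ((8656 - 1*(-14796)) + 35413)*(47174 - (-7906)/63) = ((8656 + 14796) + 35413)*(47174 - (-7906)/63) = (23452 + 35413)*(47174 - 134*(-59/63)) = 58865*(47174 + 7906/63) = 58865*(2979868/63) = 175409929820/63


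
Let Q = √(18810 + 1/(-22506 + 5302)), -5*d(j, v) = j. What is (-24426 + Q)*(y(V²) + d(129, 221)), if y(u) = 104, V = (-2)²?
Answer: -9550566/5 + √1391834734939/110 ≈ -1.8994e+6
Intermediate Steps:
d(j, v) = -j/5
V = 4
Q = √1391834734939/8602 (Q = √(18810 + 1/(-17204)) = √(18810 - 1/17204) = √(323607239/17204) = √1391834734939/8602 ≈ 137.15)
(-24426 + Q)*(y(V²) + d(129, 221)) = (-24426 + √1391834734939/8602)*(104 - ⅕*129) = (-24426 + √1391834734939/8602)*(104 - 129/5) = (-24426 + √1391834734939/8602)*(391/5) = -9550566/5 + √1391834734939/110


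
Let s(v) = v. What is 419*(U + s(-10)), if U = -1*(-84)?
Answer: 31006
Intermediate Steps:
U = 84
419*(U + s(-10)) = 419*(84 - 10) = 419*74 = 31006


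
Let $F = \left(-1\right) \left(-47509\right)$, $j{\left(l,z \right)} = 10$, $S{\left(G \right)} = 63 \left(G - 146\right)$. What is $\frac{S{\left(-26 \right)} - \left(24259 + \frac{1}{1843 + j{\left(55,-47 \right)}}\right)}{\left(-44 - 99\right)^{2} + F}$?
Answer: $- \frac{32515518}{62963087} \approx -0.51642$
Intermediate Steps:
$S{\left(G \right)} = -9198 + 63 G$ ($S{\left(G \right)} = 63 \left(-146 + G\right) = -9198 + 63 G$)
$F = 47509$
$\frac{S{\left(-26 \right)} - \left(24259 + \frac{1}{1843 + j{\left(55,-47 \right)}}\right)}{\left(-44 - 99\right)^{2} + F} = \frac{\left(-9198 + 63 \left(-26\right)\right) - \left(24259 + \frac{1}{1843 + 10}\right)}{\left(-44 - 99\right)^{2} + 47509} = \frac{\left(-9198 - 1638\right) - \frac{44951928}{1853}}{\left(-143\right)^{2} + 47509} = \frac{-10836 - \frac{44951928}{1853}}{20449 + 47509} = \frac{-10836 - \frac{44951928}{1853}}{67958} = \left(-10836 - \frac{44951928}{1853}\right) \frac{1}{67958} = \left(- \frac{65031036}{1853}\right) \frac{1}{67958} = - \frac{32515518}{62963087}$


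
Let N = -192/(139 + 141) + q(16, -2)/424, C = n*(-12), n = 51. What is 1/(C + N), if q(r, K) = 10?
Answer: -7420/4545953 ≈ -0.0016322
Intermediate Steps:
C = -612 (C = 51*(-12) = -612)
N = -4913/7420 (N = -192/(139 + 141) + 10/424 = -192/280 + 10*(1/424) = -192*1/280 + 5/212 = -24/35 + 5/212 = -4913/7420 ≈ -0.66213)
1/(C + N) = 1/(-612 - 4913/7420) = 1/(-4545953/7420) = -7420/4545953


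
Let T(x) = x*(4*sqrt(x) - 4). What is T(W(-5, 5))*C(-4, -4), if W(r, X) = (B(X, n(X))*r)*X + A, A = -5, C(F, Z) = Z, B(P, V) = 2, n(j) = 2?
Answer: -880 + 880*I*sqrt(55) ≈ -880.0 + 6526.3*I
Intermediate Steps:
W(r, X) = -5 + 2*X*r (W(r, X) = (2*r)*X - 5 = 2*X*r - 5 = -5 + 2*X*r)
T(x) = x*(-4 + 4*sqrt(x))
T(W(-5, 5))*C(-4, -4) = (-4*(-5 + 2*5*(-5)) + 4*(-5 + 2*5*(-5))**(3/2))*(-4) = (-4*(-5 - 50) + 4*(-5 - 50)**(3/2))*(-4) = (-4*(-55) + 4*(-55)**(3/2))*(-4) = (220 + 4*(-55*I*sqrt(55)))*(-4) = (220 - 220*I*sqrt(55))*(-4) = -880 + 880*I*sqrt(55)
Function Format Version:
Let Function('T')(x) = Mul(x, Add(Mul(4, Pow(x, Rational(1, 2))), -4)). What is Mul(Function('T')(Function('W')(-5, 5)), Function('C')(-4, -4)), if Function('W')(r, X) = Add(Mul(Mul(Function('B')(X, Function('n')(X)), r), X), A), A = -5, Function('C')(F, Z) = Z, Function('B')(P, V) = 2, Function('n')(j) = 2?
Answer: Add(-880, Mul(880, I, Pow(55, Rational(1, 2)))) ≈ Add(-880.00, Mul(6526.3, I))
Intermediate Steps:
Function('W')(r, X) = Add(-5, Mul(2, X, r)) (Function('W')(r, X) = Add(Mul(Mul(2, r), X), -5) = Add(Mul(2, X, r), -5) = Add(-5, Mul(2, X, r)))
Function('T')(x) = Mul(x, Add(-4, Mul(4, Pow(x, Rational(1, 2)))))
Mul(Function('T')(Function('W')(-5, 5)), Function('C')(-4, -4)) = Mul(Add(Mul(-4, Add(-5, Mul(2, 5, -5))), Mul(4, Pow(Add(-5, Mul(2, 5, -5)), Rational(3, 2)))), -4) = Mul(Add(Mul(-4, Add(-5, -50)), Mul(4, Pow(Add(-5, -50), Rational(3, 2)))), -4) = Mul(Add(Mul(-4, -55), Mul(4, Pow(-55, Rational(3, 2)))), -4) = Mul(Add(220, Mul(4, Mul(-55, I, Pow(55, Rational(1, 2))))), -4) = Mul(Add(220, Mul(-220, I, Pow(55, Rational(1, 2)))), -4) = Add(-880, Mul(880, I, Pow(55, Rational(1, 2))))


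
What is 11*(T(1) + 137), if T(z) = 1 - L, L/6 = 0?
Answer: 1518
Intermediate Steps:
L = 0 (L = 6*0 = 0)
T(z) = 1 (T(z) = 1 - 1*0 = 1 + 0 = 1)
11*(T(1) + 137) = 11*(1 + 137) = 11*138 = 1518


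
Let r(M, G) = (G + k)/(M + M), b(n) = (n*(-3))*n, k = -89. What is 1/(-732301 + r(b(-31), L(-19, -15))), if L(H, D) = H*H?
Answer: -2883/2111223919 ≈ -1.3656e-6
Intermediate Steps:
b(n) = -3*n² (b(n) = (-3*n)*n = -3*n²)
L(H, D) = H²
r(M, G) = (-89 + G)/(2*M) (r(M, G) = (G - 89)/(M + M) = (-89 + G)/((2*M)) = (-89 + G)*(1/(2*M)) = (-89 + G)/(2*M))
1/(-732301 + r(b(-31), L(-19, -15))) = 1/(-732301 + (-89 + (-19)²)/(2*((-3*(-31)²)))) = 1/(-732301 + (-89 + 361)/(2*((-3*961)))) = 1/(-732301 + (½)*272/(-2883)) = 1/(-732301 + (½)*(-1/2883)*272) = 1/(-732301 - 136/2883) = 1/(-2111223919/2883) = -2883/2111223919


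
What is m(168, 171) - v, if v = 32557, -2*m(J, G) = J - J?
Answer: -32557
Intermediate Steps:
m(J, G) = 0 (m(J, G) = -(J - J)/2 = -½*0 = 0)
m(168, 171) - v = 0 - 1*32557 = 0 - 32557 = -32557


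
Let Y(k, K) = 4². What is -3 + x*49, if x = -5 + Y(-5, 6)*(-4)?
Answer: -3384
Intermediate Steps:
Y(k, K) = 16
x = -69 (x = -5 + 16*(-4) = -5 - 64 = -69)
-3 + x*49 = -3 - 69*49 = -3 - 3381 = -3384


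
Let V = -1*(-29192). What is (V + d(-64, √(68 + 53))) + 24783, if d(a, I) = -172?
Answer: 53803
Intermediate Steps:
V = 29192
(V + d(-64, √(68 + 53))) + 24783 = (29192 - 172) + 24783 = 29020 + 24783 = 53803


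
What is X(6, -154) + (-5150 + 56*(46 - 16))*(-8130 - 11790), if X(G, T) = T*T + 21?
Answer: 69146137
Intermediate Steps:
X(G, T) = 21 + T² (X(G, T) = T² + 21 = 21 + T²)
X(6, -154) + (-5150 + 56*(46 - 16))*(-8130 - 11790) = (21 + (-154)²) + (-5150 + 56*(46 - 16))*(-8130 - 11790) = (21 + 23716) + (-5150 + 56*30)*(-19920) = 23737 + (-5150 + 1680)*(-19920) = 23737 - 3470*(-19920) = 23737 + 69122400 = 69146137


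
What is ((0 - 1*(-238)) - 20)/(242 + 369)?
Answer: 218/611 ≈ 0.35679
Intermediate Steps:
((0 - 1*(-238)) - 20)/(242 + 369) = ((0 + 238) - 20)/611 = (238 - 20)*(1/611) = 218*(1/611) = 218/611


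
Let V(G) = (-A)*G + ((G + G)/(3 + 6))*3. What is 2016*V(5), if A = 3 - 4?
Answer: 16800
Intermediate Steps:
A = -1
V(G) = 5*G/3 (V(G) = (-1*(-1))*G + ((G + G)/(3 + 6))*3 = 1*G + ((2*G)/9)*3 = G + ((2*G)*(1/9))*3 = G + (2*G/9)*3 = G + 2*G/3 = 5*G/3)
2016*V(5) = 2016*((5/3)*5) = 2016*(25/3) = 16800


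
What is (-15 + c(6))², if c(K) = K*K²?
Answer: 40401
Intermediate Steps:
c(K) = K³
(-15 + c(6))² = (-15 + 6³)² = (-15 + 216)² = 201² = 40401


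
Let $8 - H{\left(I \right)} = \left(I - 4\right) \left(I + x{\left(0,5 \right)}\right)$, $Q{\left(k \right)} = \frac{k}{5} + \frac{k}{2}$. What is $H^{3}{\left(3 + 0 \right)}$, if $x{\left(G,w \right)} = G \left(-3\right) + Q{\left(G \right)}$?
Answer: $1331$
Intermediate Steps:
$Q{\left(k \right)} = \frac{7 k}{10}$ ($Q{\left(k \right)} = k \frac{1}{5} + k \frac{1}{2} = \frac{k}{5} + \frac{k}{2} = \frac{7 k}{10}$)
$x{\left(G,w \right)} = - \frac{23 G}{10}$ ($x{\left(G,w \right)} = G \left(-3\right) + \frac{7 G}{10} = - 3 G + \frac{7 G}{10} = - \frac{23 G}{10}$)
$H{\left(I \right)} = 8 - I \left(-4 + I\right)$ ($H{\left(I \right)} = 8 - \left(I - 4\right) \left(I - 0\right) = 8 - \left(-4 + I\right) \left(I + 0\right) = 8 - \left(-4 + I\right) I = 8 - I \left(-4 + I\right)$)
$H^{3}{\left(3 + 0 \right)} = \left(8 - \left(3 + 0\right)^{2} + 4 \left(3 + 0\right)\right)^{3} = \left(8 - 3^{2} + 4 \cdot 3\right)^{3} = \left(8 - 9 + 12\right)^{3} = 11^{3} = 1331$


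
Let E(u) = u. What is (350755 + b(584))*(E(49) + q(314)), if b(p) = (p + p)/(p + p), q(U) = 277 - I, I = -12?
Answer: 118555528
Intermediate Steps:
q(U) = 289 (q(U) = 277 - 1*(-12) = 277 + 12 = 289)
b(p) = 1 (b(p) = (2*p)/((2*p)) = (2*p)*(1/(2*p)) = 1)
(350755 + b(584))*(E(49) + q(314)) = (350755 + 1)*(49 + 289) = 350756*338 = 118555528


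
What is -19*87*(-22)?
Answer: 36366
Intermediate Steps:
-19*87*(-22) = -1653*(-22) = 36366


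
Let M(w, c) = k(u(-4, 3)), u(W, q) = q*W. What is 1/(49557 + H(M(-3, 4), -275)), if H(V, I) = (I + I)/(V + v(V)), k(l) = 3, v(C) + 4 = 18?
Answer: 17/841919 ≈ 2.0192e-5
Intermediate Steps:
v(C) = 14 (v(C) = -4 + 18 = 14)
u(W, q) = W*q
M(w, c) = 3
H(V, I) = 2*I/(14 + V) (H(V, I) = (I + I)/(V + 14) = (2*I)/(14 + V) = 2*I/(14 + V))
1/(49557 + H(M(-3, 4), -275)) = 1/(49557 + 2*(-275)/(14 + 3)) = 1/(49557 + 2*(-275)/17) = 1/(49557 + 2*(-275)*(1/17)) = 1/(49557 - 550/17) = 1/(841919/17) = 17/841919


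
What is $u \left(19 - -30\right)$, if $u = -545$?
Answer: $-26705$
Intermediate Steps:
$u \left(19 - -30\right) = - 545 \left(19 - -30\right) = - 545 \left(19 + 30\right) = \left(-545\right) 49 = -26705$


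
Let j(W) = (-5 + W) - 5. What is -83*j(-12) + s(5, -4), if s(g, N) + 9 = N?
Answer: 1813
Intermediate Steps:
s(g, N) = -9 + N
j(W) = -10 + W
-83*j(-12) + s(5, -4) = -83*(-10 - 12) + (-9 - 4) = -83*(-22) - 13 = 1826 - 13 = 1813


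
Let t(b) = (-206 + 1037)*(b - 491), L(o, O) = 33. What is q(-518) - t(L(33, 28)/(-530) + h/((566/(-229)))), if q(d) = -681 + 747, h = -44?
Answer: 58997843499/149990 ≈ 3.9335e+5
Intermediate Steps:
q(d) = 66
t(b) = -408021 + 831*b (t(b) = 831*(-491 + b) = -408021 + 831*b)
q(-518) - t(L(33, 28)/(-530) + h/((566/(-229)))) = 66 - (-408021 + 831*(33/(-530) - 44/(566/(-229)))) = 66 - (-408021 + 831*(33*(-1/530) - 44/(566*(-1/229)))) = 66 - (-408021 + 831*(-33/530 - 44/(-566/229))) = 66 - (-408021 + 831*(-33/530 - 44*(-229/566))) = 66 - (-408021 + 831*(-33/530 + 5038/283)) = 66 - (-408021 + 831*(2660801/149990)) = 66 - (-408021 + 2211125631/149990) = 66 - 1*(-58987944159/149990) = 66 + 58987944159/149990 = 58997843499/149990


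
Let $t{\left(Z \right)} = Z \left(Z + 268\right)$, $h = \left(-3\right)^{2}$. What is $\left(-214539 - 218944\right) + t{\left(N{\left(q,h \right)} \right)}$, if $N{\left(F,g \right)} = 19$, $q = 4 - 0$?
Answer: $-428030$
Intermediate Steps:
$q = 4$ ($q = 4 + 0 = 4$)
$h = 9$
$t{\left(Z \right)} = Z \left(268 + Z\right)$
$\left(-214539 - 218944\right) + t{\left(N{\left(q,h \right)} \right)} = \left(-214539 - 218944\right) + 19 \left(268 + 19\right) = -433483 + 19 \cdot 287 = -433483 + 5453 = -428030$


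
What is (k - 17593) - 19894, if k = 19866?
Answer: -17621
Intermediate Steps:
(k - 17593) - 19894 = (19866 - 17593) - 19894 = 2273 - 19894 = -17621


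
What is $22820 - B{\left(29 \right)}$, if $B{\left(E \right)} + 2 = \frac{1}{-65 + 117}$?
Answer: $\frac{1186743}{52} \approx 22822.0$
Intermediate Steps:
$B{\left(E \right)} = - \frac{103}{52}$ ($B{\left(E \right)} = -2 + \frac{1}{-65 + 117} = -2 + \frac{1}{52} = - \frac{103}{52}$)
$22820 - B{\left(29 \right)} = 22820 - - \frac{103}{52} = 22820 + \frac{103}{52} = \frac{1186743}{52}$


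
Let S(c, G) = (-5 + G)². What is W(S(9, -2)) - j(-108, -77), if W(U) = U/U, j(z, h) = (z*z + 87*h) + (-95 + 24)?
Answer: -4893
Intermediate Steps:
j(z, h) = -71 + z² + 87*h (j(z, h) = (z² + 87*h) - 71 = -71 + z² + 87*h)
W(U) = 1
W(S(9, -2)) - j(-108, -77) = 1 - (-71 + (-108)² + 87*(-77)) = 1 - (-71 + 11664 - 6699) = 1 - 1*4894 = 1 - 4894 = -4893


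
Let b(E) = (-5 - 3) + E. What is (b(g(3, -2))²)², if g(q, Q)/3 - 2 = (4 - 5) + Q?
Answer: 14641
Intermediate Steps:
g(q, Q) = 3 + 3*Q (g(q, Q) = 6 + 3*((4 - 5) + Q) = 6 + 3*(-1 + Q) = 6 + (-3 + 3*Q) = 3 + 3*Q)
b(E) = -8 + E
(b(g(3, -2))²)² = ((-8 + (3 + 3*(-2)))²)² = ((-8 + (3 - 6))²)² = ((-8 - 3)²)² = ((-11)²)² = 121² = 14641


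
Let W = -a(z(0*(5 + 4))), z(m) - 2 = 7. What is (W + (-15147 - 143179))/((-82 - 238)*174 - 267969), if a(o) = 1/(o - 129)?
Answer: 18999119/38837880 ≈ 0.48919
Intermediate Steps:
z(m) = 9 (z(m) = 2 + 7 = 9)
a(o) = 1/(-129 + o)
W = 1/120 (W = -1/(-129 + 9) = -1/(-120) = -1*(-1/120) = 1/120 ≈ 0.0083333)
(W + (-15147 - 143179))/((-82 - 238)*174 - 267969) = (1/120 + (-15147 - 143179))/((-82 - 238)*174 - 267969) = (1/120 - 158326)/(-320*174 - 267969) = -18999119/(120*(-55680 - 267969)) = -18999119/120/(-323649) = -18999119/120*(-1/323649) = 18999119/38837880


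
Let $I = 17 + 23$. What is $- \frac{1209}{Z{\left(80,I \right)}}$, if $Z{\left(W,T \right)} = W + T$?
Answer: $- \frac{403}{40} \approx -10.075$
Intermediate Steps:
$I = 40$
$Z{\left(W,T \right)} = T + W$
$- \frac{1209}{Z{\left(80,I \right)}} = - \frac{1209}{40 + 80} = - \frac{1209}{120} = \left(-1209\right) \frac{1}{120} = - \frac{403}{40}$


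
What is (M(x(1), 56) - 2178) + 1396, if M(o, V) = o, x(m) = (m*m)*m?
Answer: -781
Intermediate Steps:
x(m) = m**3 (x(m) = m**2*m = m**3)
(M(x(1), 56) - 2178) + 1396 = (1**3 - 2178) + 1396 = (1 - 2178) + 1396 = -2177 + 1396 = -781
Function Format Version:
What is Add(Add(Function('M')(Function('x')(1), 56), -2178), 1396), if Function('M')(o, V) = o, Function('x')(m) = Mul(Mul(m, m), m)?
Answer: -781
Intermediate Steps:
Function('x')(m) = Pow(m, 3) (Function('x')(m) = Mul(Pow(m, 2), m) = Pow(m, 3))
Add(Add(Function('M')(Function('x')(1), 56), -2178), 1396) = Add(Add(Pow(1, 3), -2178), 1396) = Add(Add(1, -2178), 1396) = Add(-2177, 1396) = -781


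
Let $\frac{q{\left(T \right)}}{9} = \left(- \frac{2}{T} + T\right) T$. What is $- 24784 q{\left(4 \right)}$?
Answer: $-3122784$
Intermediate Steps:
$q{\left(T \right)} = 9 T \left(T - \frac{2}{T}\right)$ ($q{\left(T \right)} = 9 \left(- \frac{2}{T} + T\right) T = 9 \left(T - \frac{2}{T}\right) T = 9 T \left(T - \frac{2}{T}\right)$)
$- 24784 q{\left(4 \right)} = - 24784 \left(-18 + 9 \cdot 4^{2}\right) = - 24784 \left(-18 + 9 \cdot 16\right) = - 24784 \left(-18 + 144\right) = \left(-24784\right) 126 = -3122784$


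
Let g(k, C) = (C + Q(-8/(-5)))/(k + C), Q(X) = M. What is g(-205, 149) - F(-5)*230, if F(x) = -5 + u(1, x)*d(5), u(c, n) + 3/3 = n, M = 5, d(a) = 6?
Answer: 37709/4 ≈ 9427.3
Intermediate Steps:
u(c, n) = -1 + n
Q(X) = 5
g(k, C) = (5 + C)/(C + k) (g(k, C) = (C + 5)/(k + C) = (5 + C)/(C + k))
F(x) = -11 + 6*x (F(x) = -5 + (-1 + x)*6 = -5 + (-6 + 6*x) = -11 + 6*x)
g(-205, 149) - F(-5)*230 = (5 + 149)/(149 - 205) - (-11 + 6*(-5))*230 = 154/(-56) - (-11 - 30)*230 = -1/56*154 - (-41)*230 = -11/4 - 1*(-9430) = -11/4 + 9430 = 37709/4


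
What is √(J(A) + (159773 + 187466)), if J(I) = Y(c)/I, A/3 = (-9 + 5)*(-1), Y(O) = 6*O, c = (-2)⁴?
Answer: 9*√4287 ≈ 589.28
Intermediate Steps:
c = 16
A = 12 (A = 3*((-9 + 5)*(-1)) = 3*(-4*(-1)) = 3*4 = 12)
J(I) = 96/I (J(I) = (6*16)/I = 96/I)
√(J(A) + (159773 + 187466)) = √(96/12 + (159773 + 187466)) = √(96*(1/12) + 347239) = √(8 + 347239) = √347247 = 9*√4287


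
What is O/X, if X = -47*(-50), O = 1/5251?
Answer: 1/12339850 ≈ 8.1038e-8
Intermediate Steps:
O = 1/5251 ≈ 0.00019044
X = 2350
O/X = (1/5251)/2350 = (1/5251)*(1/2350) = 1/12339850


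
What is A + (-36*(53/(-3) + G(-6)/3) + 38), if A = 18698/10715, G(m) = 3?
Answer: 6854868/10715 ≈ 639.75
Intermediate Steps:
A = 18698/10715 (A = 18698*(1/10715) = 18698/10715 ≈ 1.7450)
A + (-36*(53/(-3) + G(-6)/3) + 38) = 18698/10715 + (-36*(53/(-3) + 3/3) + 38) = 18698/10715 + (-36*(53*(-⅓) + 3*(⅓)) + 38) = 18698/10715 + (-36*(-53/3 + 1) + 38) = 18698/10715 + (-36*(-50/3) + 38) = 18698/10715 + (600 + 38) = 18698/10715 + 638 = 6854868/10715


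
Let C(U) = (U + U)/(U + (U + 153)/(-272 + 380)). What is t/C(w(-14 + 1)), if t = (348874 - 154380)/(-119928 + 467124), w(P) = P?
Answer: 7682513/30466449 ≈ 0.25216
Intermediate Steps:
C(U) = 2*U/(17/12 + 109*U/108) (C(U) = (2*U)/(U + (153 + U)/108) = (2*U)/(U + (153 + U)*(1/108)) = (2*U)/(U + (17/12 + U/108)) = (2*U)/(17/12 + 109*U/108) = 2*U/(17/12 + 109*U/108))
t = 97247/173598 (t = 194494/347196 = 194494*(1/347196) = 97247/173598 ≈ 0.56019)
t/C(w(-14 + 1)) = 97247/(173598*((216*(-14 + 1)/(153 + 109*(-14 + 1))))) = 97247/(173598*((216*(-13)/(153 + 109*(-13))))) = 97247/(173598*((216*(-13)/(153 - 1417)))) = 97247/(173598*((216*(-13)/(-1264)))) = 97247/(173598*((216*(-13)*(-1/1264)))) = 97247/(173598*(351/158)) = (97247/173598)*(158/351) = 7682513/30466449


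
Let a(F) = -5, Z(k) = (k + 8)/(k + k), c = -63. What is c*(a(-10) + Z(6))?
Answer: 483/2 ≈ 241.50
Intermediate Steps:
Z(k) = (8 + k)/(2*k) (Z(k) = (8 + k)/((2*k)) = (8 + k)*(1/(2*k)) = (8 + k)/(2*k))
c*(a(-10) + Z(6)) = -63*(-5 + (1/2)*(8 + 6)/6) = -63*(-5 + (1/2)*(1/6)*14) = -63*(-5 + 7/6) = -63*(-23/6) = 483/2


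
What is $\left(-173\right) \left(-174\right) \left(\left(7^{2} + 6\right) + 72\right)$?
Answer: $3822954$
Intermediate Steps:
$\left(-173\right) \left(-174\right) \left(\left(7^{2} + 6\right) + 72\right) = 30102 \left(\left(49 + 6\right) + 72\right) = 30102 \left(55 + 72\right) = 30102 \cdot 127 = 3822954$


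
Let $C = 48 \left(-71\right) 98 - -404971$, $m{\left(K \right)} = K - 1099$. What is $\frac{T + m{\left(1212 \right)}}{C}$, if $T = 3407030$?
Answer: $\frac{3407143}{70987} \approx 47.997$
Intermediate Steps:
$m{\left(K \right)} = -1099 + K$
$C = 70987$ ($C = \left(-3408\right) 98 + 404971 = -333984 + 404971 = 70987$)
$\frac{T + m{\left(1212 \right)}}{C} = \frac{3407030 + \left(-1099 + 1212\right)}{70987} = \left(3407030 + 113\right) \frac{1}{70987} = 3407143 \cdot \frac{1}{70987} = \frac{3407143}{70987}$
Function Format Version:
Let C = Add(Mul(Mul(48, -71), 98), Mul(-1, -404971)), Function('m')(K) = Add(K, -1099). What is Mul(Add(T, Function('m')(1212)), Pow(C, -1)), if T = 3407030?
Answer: Rational(3407143, 70987) ≈ 47.997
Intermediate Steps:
Function('m')(K) = Add(-1099, K)
C = 70987 (C = Add(Mul(-3408, 98), 404971) = Add(-333984, 404971) = 70987)
Mul(Add(T, Function('m')(1212)), Pow(C, -1)) = Mul(Add(3407030, Add(-1099, 1212)), Pow(70987, -1)) = Mul(Add(3407030, 113), Rational(1, 70987)) = Mul(3407143, Rational(1, 70987)) = Rational(3407143, 70987)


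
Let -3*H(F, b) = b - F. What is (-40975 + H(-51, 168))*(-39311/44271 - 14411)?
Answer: 26189801749216/44271 ≈ 5.9158e+8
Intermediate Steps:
H(F, b) = -b/3 + F/3 (H(F, b) = -(b - F)/3 = -b/3 + F/3)
(-40975 + H(-51, 168))*(-39311/44271 - 14411) = (-40975 + (-1/3*168 + (1/3)*(-51)))*(-39311/44271 - 14411) = (-40975 + (-56 - 17))*(-39311*1/44271 - 14411) = (-40975 - 73)*(-39311/44271 - 14411) = -41048*(-638028692/44271) = 26189801749216/44271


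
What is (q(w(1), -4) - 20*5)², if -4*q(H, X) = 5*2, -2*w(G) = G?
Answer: 42025/4 ≈ 10506.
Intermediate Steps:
w(G) = -G/2
q(H, X) = -5/2 (q(H, X) = -5*2/4 = -¼*10 = -5/2)
(q(w(1), -4) - 20*5)² = (-5/2 - 20*5)² = (-5/2 - 100)² = (-205/2)² = 42025/4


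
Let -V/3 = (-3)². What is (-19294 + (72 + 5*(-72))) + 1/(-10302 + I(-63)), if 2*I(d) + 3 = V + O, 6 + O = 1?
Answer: -404152900/20639 ≈ -19582.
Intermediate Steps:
O = -5 (O = -6 + 1 = -5)
V = -27 (V = -3*(-3)² = -3*9 = -27)
I(d) = -35/2 (I(d) = -3/2 + (-27 - 5)/2 = -3/2 + (½)*(-32) = -3/2 - 16 = -35/2)
(-19294 + (72 + 5*(-72))) + 1/(-10302 + I(-63)) = (-19294 + (72 + 5*(-72))) + 1/(-10302 - 35/2) = (-19294 + (72 - 360)) + 1/(-20639/2) = (-19294 - 288) - 2/20639 = -19582 - 2/20639 = -404152900/20639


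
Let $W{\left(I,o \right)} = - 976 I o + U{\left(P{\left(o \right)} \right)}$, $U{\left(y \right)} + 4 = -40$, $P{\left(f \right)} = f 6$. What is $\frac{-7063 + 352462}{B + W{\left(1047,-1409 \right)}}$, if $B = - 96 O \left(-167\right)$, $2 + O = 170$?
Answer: $\frac{345399}{1442510980} \approx 0.00023944$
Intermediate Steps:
$O = 168$ ($O = -2 + 170 = 168$)
$P{\left(f \right)} = 6 f$
$U{\left(y \right)} = -44$ ($U{\left(y \right)} = -4 - 40 = -44$)
$W{\left(I,o \right)} = -44 - 976 I o$ ($W{\left(I,o \right)} = - 976 I o - 44 = -44 - 976 I o$)
$B = 2693376$ ($B = \left(-96\right) 168 \left(-167\right) = \left(-16128\right) \left(-167\right) = 2693376$)
$\frac{-7063 + 352462}{B + W{\left(1047,-1409 \right)}} = \frac{-7063 + 352462}{2693376 - \left(44 + 1021872 \left(-1409\right)\right)} = \frac{345399}{2693376 + \left(-44 + 1439817648\right)} = \frac{345399}{2693376 + 1439817604} = \frac{345399}{1442510980}$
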